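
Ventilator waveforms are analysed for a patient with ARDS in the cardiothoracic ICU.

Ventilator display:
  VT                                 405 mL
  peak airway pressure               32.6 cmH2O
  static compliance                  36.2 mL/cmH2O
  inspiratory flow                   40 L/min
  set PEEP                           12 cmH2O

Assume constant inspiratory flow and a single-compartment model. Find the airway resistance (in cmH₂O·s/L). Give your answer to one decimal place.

14.1

Flow: 40 L/min ÷ 60 = 0.6667 L/s.
Equation of motion (constant flow): PIP = Vt/C + R·V̇ + PEEP.
R·V̇ = PIP − Vt/C − PEEP = 32.6 − 405/36.2 − 12 = 32.6 − 11.188 − 12 = 9.412 cmH2O.
R = 9.412 / 0.6667 = 14.117 cmH2O·s/L.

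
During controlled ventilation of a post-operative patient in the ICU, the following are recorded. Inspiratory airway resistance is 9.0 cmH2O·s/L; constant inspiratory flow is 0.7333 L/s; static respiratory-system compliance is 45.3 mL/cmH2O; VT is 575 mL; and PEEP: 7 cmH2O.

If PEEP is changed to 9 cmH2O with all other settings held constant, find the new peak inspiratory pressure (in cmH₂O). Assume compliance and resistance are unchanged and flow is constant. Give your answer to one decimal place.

28.3

PIP = Vt/C + R·V̇ + PEEP (constant-flow equation of motion).
Only the baseline term changes: ΔPIP = ΔPEEP = 9 − 7 = 2.0 cmH2O.
Original PIP = 575/45.3 + 9.0×0.7333 + 7 = 26.293 cmH2O; new PIP = 26.293 + (2.0) = 28.293 cmH2O.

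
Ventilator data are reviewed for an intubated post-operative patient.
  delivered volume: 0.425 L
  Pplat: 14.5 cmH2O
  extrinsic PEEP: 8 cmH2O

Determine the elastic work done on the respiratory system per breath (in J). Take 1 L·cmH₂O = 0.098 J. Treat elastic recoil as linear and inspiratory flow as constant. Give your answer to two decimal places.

0.14

Elastic work ≈ ½ × (Pplat − PEEP) × Vt = 0.5 × (14.5 − 8) × 0.425 L = 0.5 × 6.5 × 0.425 = 1.381 L·cmH2O.
× 0.098 J/(L·cmH2O) → 0.1353 J.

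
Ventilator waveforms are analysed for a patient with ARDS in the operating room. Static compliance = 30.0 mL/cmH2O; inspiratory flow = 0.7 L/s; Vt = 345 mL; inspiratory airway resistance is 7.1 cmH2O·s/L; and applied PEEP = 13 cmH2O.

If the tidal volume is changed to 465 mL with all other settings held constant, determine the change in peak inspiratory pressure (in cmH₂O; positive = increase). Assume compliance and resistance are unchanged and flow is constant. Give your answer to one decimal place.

PIP = Vt/C + R·V̇ + PEEP (constant-flow equation of motion).
Only the elastic term changes: ΔPIP = ΔVt / C = (465 − 345) / 30.0 = 4.0 cmH2O.

4.0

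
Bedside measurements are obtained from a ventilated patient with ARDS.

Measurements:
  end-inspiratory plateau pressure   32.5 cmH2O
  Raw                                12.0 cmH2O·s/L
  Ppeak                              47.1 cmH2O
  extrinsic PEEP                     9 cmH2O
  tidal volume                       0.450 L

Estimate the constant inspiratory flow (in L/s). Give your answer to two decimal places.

flow = (PIP − Pplat) / Raw = 14.6 / 12.0 = 1.217 L/s.

1.22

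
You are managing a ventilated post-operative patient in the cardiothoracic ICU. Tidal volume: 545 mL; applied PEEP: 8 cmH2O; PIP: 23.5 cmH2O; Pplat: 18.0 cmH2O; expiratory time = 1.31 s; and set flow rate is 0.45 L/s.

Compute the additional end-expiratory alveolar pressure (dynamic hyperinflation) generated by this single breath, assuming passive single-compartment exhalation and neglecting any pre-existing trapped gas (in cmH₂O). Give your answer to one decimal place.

R = (PIP − Pplat)/V̇ = (23.5 − 18.0) / 0.45 = 5.5/0.45 = 12.222 cmH2O·s/L.
C = Vt/(Pplat − PEEP) = 545.0 / (18.0 − 8) = 545.0/10.0 = 54.5 mL/cmH2O.
τ = R × C = 12.222 × 0.0545 L/cmH2O = 0.6661 s.
Fraction remaining = e^(−Te/τ) = e^(−1.31/0.6661) = 0.1399; trapped volume = 545.0 × 0.1399 = 76.246 mL.
Additional alveolar pressure from trapping ≈ V_trapped / C = 76.246 / 54.5 = 1.399 cmH2O.

1.4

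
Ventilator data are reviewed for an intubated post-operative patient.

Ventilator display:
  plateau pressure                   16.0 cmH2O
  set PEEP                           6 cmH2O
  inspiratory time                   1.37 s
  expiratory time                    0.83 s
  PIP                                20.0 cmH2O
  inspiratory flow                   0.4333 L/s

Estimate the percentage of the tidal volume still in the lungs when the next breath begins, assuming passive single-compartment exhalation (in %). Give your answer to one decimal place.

Vt = flow × Ti = 0.4333 L/s × 1.37 s × 1000 mL/L = 593.62 mL.
R = (PIP − Pplat)/V̇ = (20.0 − 16.0) / 0.4333 = 4.0/0.4333 = 9.231 cmH2O·s/L.
C = Vt/(Pplat − PEEP) = 593.62 / (16.0 − 6) = 593.62/10.0 = 59.362 mL/cmH2O.
τ = R × C = 9.231 × 0.05936 L/cmH2O = 0.548 s.
Fraction remaining at end-expiration = e^(−Te/τ) = e^(−0.83/0.548) = 0.2199 → 21.99%.

22.0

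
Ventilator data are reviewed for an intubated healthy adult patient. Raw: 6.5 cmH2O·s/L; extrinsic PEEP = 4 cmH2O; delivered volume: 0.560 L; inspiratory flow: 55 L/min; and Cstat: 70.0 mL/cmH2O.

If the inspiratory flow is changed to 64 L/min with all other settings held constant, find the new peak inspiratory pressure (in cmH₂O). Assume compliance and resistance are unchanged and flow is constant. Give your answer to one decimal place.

Flow: 55 L/min ÷ 60 = 0.9167 L/s.
New flow: 64 L/min ÷ 60 = 1.0667 L/s.
PIP = Vt/C + R·V̇ + PEEP (constant-flow equation of motion).
Only the resistive term changes: ΔPIP = R × ΔV̇ = 6.5 × (1.0667 − 0.9167) = 6.5 × 0.15 = 0.975 cmH2O.
Original PIP = 560/70.0 + 6.5×0.9167 + 4 = 17.959 cmH2O; new PIP = 17.959 + (0.975) = 18.934 cmH2O.

18.9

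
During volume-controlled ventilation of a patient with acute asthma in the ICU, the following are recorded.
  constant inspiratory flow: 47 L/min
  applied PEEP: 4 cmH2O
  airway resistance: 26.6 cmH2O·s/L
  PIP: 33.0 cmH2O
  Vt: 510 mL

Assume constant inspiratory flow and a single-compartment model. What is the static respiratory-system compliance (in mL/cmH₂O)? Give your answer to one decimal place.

62.5

Flow: 47 L/min ÷ 60 = 0.7833 L/s.
Equation of motion (constant flow): PIP = Vt/C + R·V̇ + PEEP.
Vt/C = PIP − R·V̇ − PEEP = 33.0 − 26.6×0.7833 − 4 = 33.0 − 20.836 − 4 = 8.164 cmH2O.
C = Vt / 8.164 = 510 / 8.164 = 62.469 mL/cmH2O.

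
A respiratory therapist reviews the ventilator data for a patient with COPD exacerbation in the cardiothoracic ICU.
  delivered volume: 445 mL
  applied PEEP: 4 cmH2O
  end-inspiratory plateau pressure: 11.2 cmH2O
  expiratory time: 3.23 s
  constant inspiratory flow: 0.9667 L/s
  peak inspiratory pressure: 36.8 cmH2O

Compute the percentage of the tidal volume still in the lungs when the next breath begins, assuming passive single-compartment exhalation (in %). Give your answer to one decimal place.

R = (PIP − Pplat)/V̇ = (36.8 − 11.2) / 0.9667 = 25.6/0.9667 = 26.482 cmH2O·s/L.
C = Vt/(Pplat − PEEP) = 445.0 / (11.2 − 4) = 445.0/7.2 = 61.806 mL/cmH2O.
τ = R × C = 26.482 × 0.06181 L/cmH2O = 1.637 s.
Fraction remaining at end-expiration = e^(−Te/τ) = e^(−3.23/1.637) = 0.139 → 13.9%.

13.9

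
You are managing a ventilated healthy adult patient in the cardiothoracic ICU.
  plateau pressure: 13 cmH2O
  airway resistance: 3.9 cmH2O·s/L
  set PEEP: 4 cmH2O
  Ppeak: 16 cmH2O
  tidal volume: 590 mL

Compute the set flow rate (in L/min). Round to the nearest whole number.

flow = (PIP − Pplat) / Raw = (16 − 13) / 3.9 = 0.7692 L/s × 60 = 46.152 L/min.

46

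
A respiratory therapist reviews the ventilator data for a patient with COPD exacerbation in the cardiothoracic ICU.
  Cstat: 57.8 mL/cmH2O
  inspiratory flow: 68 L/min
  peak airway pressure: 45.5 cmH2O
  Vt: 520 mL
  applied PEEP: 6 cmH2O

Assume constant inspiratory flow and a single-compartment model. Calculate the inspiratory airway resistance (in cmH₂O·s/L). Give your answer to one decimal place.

Flow: 68 L/min ÷ 60 = 1.1333 L/s.
Equation of motion (constant flow): PIP = Vt/C + R·V̇ + PEEP.
R·V̇ = PIP − Vt/C − PEEP = 45.5 − 520/57.8 − 6 = 45.5 − 8.997 − 6 = 30.503 cmH2O.
R = 30.503 / 1.1333 = 26.915 cmH2O·s/L.

26.9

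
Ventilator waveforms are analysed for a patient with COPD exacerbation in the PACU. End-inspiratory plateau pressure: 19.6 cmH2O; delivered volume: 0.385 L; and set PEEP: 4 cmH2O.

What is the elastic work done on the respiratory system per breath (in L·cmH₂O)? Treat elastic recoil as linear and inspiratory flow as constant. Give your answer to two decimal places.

Elastic work ≈ ½ × (Pplat − PEEP) × Vt = 0.5 × (19.6 − 4) × 0.385 L = 0.5 × 15.6 × 0.385 = 3.003 L·cmH2O.

3.00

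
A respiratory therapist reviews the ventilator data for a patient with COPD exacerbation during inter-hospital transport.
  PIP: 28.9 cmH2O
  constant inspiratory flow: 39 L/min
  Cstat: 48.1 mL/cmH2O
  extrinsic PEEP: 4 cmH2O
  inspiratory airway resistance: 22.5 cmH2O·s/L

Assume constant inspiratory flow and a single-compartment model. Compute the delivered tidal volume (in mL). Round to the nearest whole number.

494

Flow: 39 L/min ÷ 60 = 0.65 L/s.
Equation of motion (constant flow): PIP = Vt/C + R·V̇ + PEEP.
Vt/C = PIP − R·V̇ − PEEP = 28.9 − 14.625 − 4 = 10.275 cmH2O.
Vt = C × 10.275 = 48.1 × 10.275 = 494.23 mL.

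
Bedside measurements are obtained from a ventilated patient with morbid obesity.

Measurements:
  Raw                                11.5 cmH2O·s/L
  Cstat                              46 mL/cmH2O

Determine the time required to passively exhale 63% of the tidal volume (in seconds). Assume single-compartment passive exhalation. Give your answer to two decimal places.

τ = R × C = 11.5 × 46 mL/cmH2O = 11.5 × 0.046 L/cmH2O = 0.529 s.
Exhaled fraction f = 1 − e^(−t/τ) → t = −τ·ln(1 − f) = −0.529·ln(0.37) = 0.526 s.

0.53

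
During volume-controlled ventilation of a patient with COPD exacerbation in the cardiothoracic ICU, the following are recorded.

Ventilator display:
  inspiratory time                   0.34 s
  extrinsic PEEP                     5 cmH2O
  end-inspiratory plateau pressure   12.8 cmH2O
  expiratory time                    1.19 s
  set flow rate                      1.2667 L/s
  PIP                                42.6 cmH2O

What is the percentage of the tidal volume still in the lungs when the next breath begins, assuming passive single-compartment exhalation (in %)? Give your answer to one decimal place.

Vt = flow × Ti = 1.2667 L/s × 0.34 s × 1000 mL/L = 430.68 mL.
R = (PIP − Pplat)/V̇ = (42.6 − 12.8) / 1.2667 = 29.8/1.2667 = 23.526 cmH2O·s/L.
C = Vt/(Pplat − PEEP) = 430.68 / (12.8 − 5) = 430.68/7.8 = 55.215 mL/cmH2O.
τ = R × C = 23.526 × 0.05522 L/cmH2O = 1.299 s.
Fraction remaining at end-expiration = e^(−Te/τ) = e^(−1.19/1.299) = 0.4001 → 40.01%.

40.0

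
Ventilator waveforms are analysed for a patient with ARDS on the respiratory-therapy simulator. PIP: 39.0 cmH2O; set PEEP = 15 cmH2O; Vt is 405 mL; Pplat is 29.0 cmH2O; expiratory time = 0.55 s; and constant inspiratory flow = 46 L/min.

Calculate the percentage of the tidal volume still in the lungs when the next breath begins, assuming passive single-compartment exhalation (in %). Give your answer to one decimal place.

Flow: 46 L/min ÷ 60 = 0.7667 L/s.
R = (PIP − Pplat)/V̇ = (39.0 − 29.0) / 0.7667 = 10.0/0.7667 = 13.043 cmH2O·s/L.
C = Vt/(Pplat − PEEP) = 405.0 / (29.0 − 15) = 405.0/14.0 = 28.929 mL/cmH2O.
τ = R × C = 13.043 × 0.02893 L/cmH2O = 0.3773 s.
Fraction remaining at end-expiration = e^(−Te/τ) = e^(−0.55/0.3773) = 0.2328 → 23.28%.

23.3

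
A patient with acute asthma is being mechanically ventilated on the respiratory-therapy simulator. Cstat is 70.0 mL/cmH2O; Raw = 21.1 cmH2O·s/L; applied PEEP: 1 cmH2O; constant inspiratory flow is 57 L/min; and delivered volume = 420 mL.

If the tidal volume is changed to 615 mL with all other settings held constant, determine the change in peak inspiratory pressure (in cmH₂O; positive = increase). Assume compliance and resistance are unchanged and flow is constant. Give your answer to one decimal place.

2.8

PIP = Vt/C + R·V̇ + PEEP (constant-flow equation of motion).
Only the elastic term changes: ΔPIP = ΔVt / C = (615 − 420) / 70.0 = 2.786 cmH2O.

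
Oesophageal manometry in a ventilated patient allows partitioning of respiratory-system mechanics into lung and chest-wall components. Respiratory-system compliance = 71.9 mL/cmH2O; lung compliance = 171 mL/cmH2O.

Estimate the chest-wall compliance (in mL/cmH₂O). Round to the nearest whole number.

1/Ccw = 1/Crs − 1/CL.
1/Ccw = 1/71.9 − 1/171 = 0.00806.
Ccw = 124.07 mL/cmH2O.

124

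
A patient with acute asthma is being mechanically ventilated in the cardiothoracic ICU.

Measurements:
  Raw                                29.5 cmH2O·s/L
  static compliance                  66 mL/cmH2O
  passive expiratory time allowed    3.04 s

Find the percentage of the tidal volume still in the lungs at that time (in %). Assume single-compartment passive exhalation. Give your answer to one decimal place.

21.0

τ = R × C = 29.5 × 66 mL/cmH2O = 29.5 × 0.066 L/cmH2O = 1.947 s.
Passive exhalation: V(t)/V₀ = e^(−t/τ) = e^(−3.04/1.947) = 0.2098.
Fraction remaining = 0.2098 → 20.98%.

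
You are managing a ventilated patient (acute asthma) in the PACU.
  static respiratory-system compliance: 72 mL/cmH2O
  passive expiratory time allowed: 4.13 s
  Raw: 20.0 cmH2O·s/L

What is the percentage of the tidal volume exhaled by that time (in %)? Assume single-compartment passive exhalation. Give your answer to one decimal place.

τ = R × C = 20.0 × 72 mL/cmH2O = 20.0 × 0.072 L/cmH2O = 1.44 s.
Passive exhalation: V(t)/V₀ = e^(−t/τ) = e^(−4.13/1.44) = 0.05681.
Fraction exhaled = 1 − 0.05681 = 0.9432 → 94.32%.

94.3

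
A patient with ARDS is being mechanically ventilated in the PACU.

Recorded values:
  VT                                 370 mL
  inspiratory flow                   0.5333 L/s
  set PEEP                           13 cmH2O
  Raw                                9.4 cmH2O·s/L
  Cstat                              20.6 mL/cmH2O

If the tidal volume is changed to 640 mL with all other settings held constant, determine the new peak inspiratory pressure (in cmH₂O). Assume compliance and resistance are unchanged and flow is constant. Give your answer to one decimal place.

PIP = Vt/C + R·V̇ + PEEP (constant-flow equation of motion).
Only the elastic term changes: ΔPIP = ΔVt / C = (640 − 370) / 20.6 = 13.107 cmH2O.
Original PIP = 370/20.6 + 9.4×0.5333 + 13 = 35.974 cmH2O; new PIP = 35.974 + (13.107) = 49.081 cmH2O.

49.1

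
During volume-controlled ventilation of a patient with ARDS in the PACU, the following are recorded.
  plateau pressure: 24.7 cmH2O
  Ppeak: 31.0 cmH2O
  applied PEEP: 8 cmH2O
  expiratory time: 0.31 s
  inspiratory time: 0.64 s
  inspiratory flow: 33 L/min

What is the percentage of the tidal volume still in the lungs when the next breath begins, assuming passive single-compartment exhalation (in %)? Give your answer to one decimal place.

27.7

Flow: 33 L/min ÷ 60 = 0.55 L/s.
Vt = flow × Ti = 0.55 L/s × 0.64 s × 1000 mL/L = 352.0 mL.
R = (PIP − Pplat)/V̇ = (31.0 − 24.7) / 0.55 = 6.3/0.55 = 11.455 cmH2O·s/L.
C = Vt/(Pplat − PEEP) = 352.0 / (24.7 − 8) = 352.0/16.7 = 21.078 mL/cmH2O.
τ = R × C = 11.455 × 0.02108 L/cmH2O = 0.2415 s.
Fraction remaining at end-expiration = e^(−Te/τ) = e^(−0.31/0.2415) = 0.277 → 27.7%.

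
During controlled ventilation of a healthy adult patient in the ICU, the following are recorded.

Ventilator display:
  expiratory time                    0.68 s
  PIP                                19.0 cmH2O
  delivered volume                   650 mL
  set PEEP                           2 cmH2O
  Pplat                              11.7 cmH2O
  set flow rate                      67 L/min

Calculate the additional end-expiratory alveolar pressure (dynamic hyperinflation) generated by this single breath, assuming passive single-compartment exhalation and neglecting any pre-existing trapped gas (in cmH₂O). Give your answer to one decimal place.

2.1

Flow: 67 L/min ÷ 60 = 1.1167 L/s.
R = (PIP − Pplat)/V̇ = (19.0 − 11.7) / 1.1167 = 7.3/1.1167 = 6.537 cmH2O·s/L.
C = Vt/(Pplat − PEEP) = 650.0 / (11.7 − 2) = 650.0/9.7 = 67.01 mL/cmH2O.
τ = R × C = 6.537 × 0.06701 L/cmH2O = 0.438 s.
Fraction remaining = e^(−Te/τ) = e^(−0.68/0.438) = 0.2117; trapped volume = 650.0 × 0.2117 = 137.61 mL.
Additional alveolar pressure from trapping ≈ V_trapped / C = 137.61 / 67.01 = 2.054 cmH2O.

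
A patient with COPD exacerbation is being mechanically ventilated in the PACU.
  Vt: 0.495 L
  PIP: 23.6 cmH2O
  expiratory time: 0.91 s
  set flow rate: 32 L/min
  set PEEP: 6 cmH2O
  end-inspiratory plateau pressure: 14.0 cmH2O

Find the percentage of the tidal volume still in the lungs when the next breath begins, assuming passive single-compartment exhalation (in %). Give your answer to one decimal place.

Flow: 32 L/min ÷ 60 = 0.5333 L/s.
R = (PIP − Pplat)/V̇ = (23.6 − 14.0) / 0.5333 = 9.6/0.5333 = 18.001 cmH2O·s/L.
C = Vt/(Pplat − PEEP) = 495.0 / (14.0 − 6) = 495.0/8.0 = 61.875 mL/cmH2O.
τ = R × C = 18.001 × 0.06188 L/cmH2O = 1.114 s.
Fraction remaining at end-expiration = e^(−Te/τ) = e^(−0.91/1.114) = 0.4418 → 44.18%.

44.2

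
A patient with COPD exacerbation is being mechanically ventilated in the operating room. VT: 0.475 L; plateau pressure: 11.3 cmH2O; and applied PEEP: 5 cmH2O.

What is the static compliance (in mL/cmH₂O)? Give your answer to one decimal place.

75.4

Cstat = Vt / (Pplat − PEEP) = 475 / (11.3 − 5) = 475 / 6.3 = 75.397 mL/cmH2O.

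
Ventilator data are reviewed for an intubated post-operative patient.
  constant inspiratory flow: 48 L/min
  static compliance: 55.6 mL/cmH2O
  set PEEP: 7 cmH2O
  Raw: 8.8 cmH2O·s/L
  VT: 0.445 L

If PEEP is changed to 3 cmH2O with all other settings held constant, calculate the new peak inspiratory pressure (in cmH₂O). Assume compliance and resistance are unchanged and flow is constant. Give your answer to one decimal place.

18.0

Flow: 48 L/min ÷ 60 = 0.8 L/s.
PIP = Vt/C + R·V̇ + PEEP (constant-flow equation of motion).
Only the baseline term changes: ΔPIP = ΔPEEP = 3 − 7 = -4.0 cmH2O.
Original PIP = 445/55.6 + 8.8×0.8 + 7 = 22.044 cmH2O; new PIP = 22.044 + (-4.0) = 18.044 cmH2O.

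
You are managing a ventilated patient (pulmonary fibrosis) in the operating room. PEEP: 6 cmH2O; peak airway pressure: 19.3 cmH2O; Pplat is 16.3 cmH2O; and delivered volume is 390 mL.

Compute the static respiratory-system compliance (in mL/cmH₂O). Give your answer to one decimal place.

37.9

Cstat = Vt / (Pplat − PEEP) = 390 / (16.3 − 6) = 390 / 10.3 = 37.864 mL/cmH2O.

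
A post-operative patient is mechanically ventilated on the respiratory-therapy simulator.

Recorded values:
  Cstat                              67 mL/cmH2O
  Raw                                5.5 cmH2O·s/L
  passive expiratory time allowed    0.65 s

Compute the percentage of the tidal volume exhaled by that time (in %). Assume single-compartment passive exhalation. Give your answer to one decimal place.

82.9

τ = R × C = 5.5 × 67 mL/cmH2O = 5.5 × 0.067 L/cmH2O = 0.3685 s.
Passive exhalation: V(t)/V₀ = e^(−t/τ) = e^(−0.65/0.3685) = 0.1714.
Fraction exhaled = 1 − 0.1714 = 0.8286 → 82.86%.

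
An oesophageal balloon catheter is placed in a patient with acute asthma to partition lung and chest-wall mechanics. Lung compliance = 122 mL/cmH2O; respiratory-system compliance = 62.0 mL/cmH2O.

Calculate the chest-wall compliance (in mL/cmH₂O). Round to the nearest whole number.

126

1/Ccw = 1/Crs − 1/CL.
1/Ccw = 1/62.0 − 1/122 = 0.007932.
Ccw = 126.07 mL/cmH2O.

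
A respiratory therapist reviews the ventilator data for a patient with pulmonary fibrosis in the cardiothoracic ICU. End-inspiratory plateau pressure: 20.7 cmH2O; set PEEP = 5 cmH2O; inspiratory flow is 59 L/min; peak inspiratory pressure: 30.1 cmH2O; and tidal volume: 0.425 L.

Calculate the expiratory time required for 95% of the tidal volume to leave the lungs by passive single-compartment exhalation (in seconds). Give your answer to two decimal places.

0.78

Flow: 59 L/min ÷ 60 = 0.9833 L/s.
R = (PIP − Pplat)/V̇ = (30.1 − 20.7) / 0.9833 = 9.4/0.9833 = 9.56 cmH2O·s/L.
C = Vt/(Pplat − PEEP) = 425.0 / (20.7 − 5) = 425.0/15.7 = 27.07 mL/cmH2O.
τ = R × C = 9.56 × 0.02707 L/cmH2O = 0.2588 s.
t = −τ·ln(1 − 0.95) = −0.2588·ln(0.05) = 0.7753 s.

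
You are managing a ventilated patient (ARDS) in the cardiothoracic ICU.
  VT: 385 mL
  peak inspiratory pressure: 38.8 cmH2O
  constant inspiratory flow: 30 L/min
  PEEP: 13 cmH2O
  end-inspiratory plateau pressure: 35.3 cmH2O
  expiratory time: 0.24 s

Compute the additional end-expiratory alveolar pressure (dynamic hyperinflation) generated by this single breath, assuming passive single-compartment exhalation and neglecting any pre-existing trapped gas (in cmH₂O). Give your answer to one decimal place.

Flow: 30 L/min ÷ 60 = 0.5 L/s.
R = (PIP − Pplat)/V̇ = (38.8 − 35.3) / 0.5 = 3.5/0.5 = 7.0 cmH2O·s/L.
C = Vt/(Pplat − PEEP) = 385.0 / (35.3 − 13) = 385.0/22.3 = 17.265 mL/cmH2O.
τ = R × C = 7.0 × 0.01727 L/cmH2O = 0.1209 s.
Fraction remaining = e^(−Te/τ) = e^(−0.24/0.1209) = 0.1374; trapped volume = 385.0 × 0.1374 = 52.899 mL.
Additional alveolar pressure from trapping ≈ V_trapped / C = 52.899 / 17.265 = 3.064 cmH2O.

3.1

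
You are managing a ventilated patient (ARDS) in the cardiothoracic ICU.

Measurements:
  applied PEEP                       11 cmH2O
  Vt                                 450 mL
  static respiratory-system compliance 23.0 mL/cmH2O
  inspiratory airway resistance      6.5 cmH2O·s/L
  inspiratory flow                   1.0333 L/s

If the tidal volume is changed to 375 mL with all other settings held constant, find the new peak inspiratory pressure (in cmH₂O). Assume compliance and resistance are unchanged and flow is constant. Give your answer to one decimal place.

34.0

PIP = Vt/C + R·V̇ + PEEP (constant-flow equation of motion).
Only the elastic term changes: ΔPIP = ΔVt / C = (375 − 450) / 23.0 = -3.261 cmH2O.
Original PIP = 450/23.0 + 6.5×1.0333 + 11 = 37.282 cmH2O; new PIP = 37.282 + (-3.261) = 34.021 cmH2O.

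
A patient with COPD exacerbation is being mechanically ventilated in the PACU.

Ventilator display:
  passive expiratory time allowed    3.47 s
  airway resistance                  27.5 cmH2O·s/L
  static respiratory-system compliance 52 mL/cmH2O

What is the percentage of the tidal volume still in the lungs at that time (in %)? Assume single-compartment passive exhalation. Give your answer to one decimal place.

8.8

τ = R × C = 27.5 × 52 mL/cmH2O = 27.5 × 0.052 L/cmH2O = 1.43 s.
Passive exhalation: V(t)/V₀ = e^(−t/τ) = e^(−3.47/1.43) = 0.08834.
Fraction remaining = 0.08834 → 8.834%.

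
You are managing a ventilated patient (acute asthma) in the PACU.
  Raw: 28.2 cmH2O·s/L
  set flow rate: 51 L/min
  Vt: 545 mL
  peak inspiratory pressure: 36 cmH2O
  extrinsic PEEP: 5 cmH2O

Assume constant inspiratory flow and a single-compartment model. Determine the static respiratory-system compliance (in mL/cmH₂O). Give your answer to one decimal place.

Flow: 51 L/min ÷ 60 = 0.85 L/s.
Equation of motion (constant flow): PIP = Vt/C + R·V̇ + PEEP.
Vt/C = PIP − R·V̇ − PEEP = 36 − 28.2×0.85 − 5 = 36 − 23.97 − 5 = 7.03 cmH2O.
C = Vt / 7.03 = 545 / 7.03 = 77.525 mL/cmH2O.

77.5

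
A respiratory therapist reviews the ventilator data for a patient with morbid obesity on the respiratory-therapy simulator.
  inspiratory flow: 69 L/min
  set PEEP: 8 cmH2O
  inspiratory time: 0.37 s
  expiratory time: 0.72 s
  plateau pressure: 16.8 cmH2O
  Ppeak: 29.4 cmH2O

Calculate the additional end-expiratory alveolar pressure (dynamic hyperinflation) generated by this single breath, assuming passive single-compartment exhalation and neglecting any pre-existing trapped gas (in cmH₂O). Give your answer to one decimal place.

2.3

Flow: 69 L/min ÷ 60 = 1.15 L/s.
Vt = flow × Ti = 1.15 L/s × 0.37 s × 1000 mL/L = 425.5 mL.
R = (PIP − Pplat)/V̇ = (29.4 − 16.8) / 1.15 = 12.6/1.15 = 10.957 cmH2O·s/L.
C = Vt/(Pplat − PEEP) = 425.5 / (16.8 − 8) = 425.5/8.8 = 48.352 mL/cmH2O.
τ = R × C = 10.957 × 0.04835 L/cmH2O = 0.5298 s.
Fraction remaining = e^(−Te/τ) = e^(−0.72/0.5298) = 0.2569; trapped volume = 425.5 × 0.2569 = 109.31 mL.
Additional alveolar pressure from trapping ≈ V_trapped / C = 109.31 / 48.352 = 2.261 cmH2O.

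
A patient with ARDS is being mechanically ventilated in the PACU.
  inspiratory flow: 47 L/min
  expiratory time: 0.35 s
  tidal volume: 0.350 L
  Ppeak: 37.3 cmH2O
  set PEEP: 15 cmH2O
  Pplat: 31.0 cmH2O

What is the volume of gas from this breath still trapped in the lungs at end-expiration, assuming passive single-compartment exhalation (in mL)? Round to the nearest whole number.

48

Flow: 47 L/min ÷ 60 = 0.7833 L/s.
R = (PIP − Pplat)/V̇ = (37.3 − 31.0) / 0.7833 = 6.3/0.7833 = 8.043 cmH2O·s/L.
C = Vt/(Pplat − PEEP) = 350.0 / (31.0 − 15) = 350.0/16.0 = 21.875 mL/cmH2O.
τ = R × C = 8.043 × 0.02188 L/cmH2O = 0.176 s.
Fraction remaining = e^(−Te/τ) = e^(−0.35/0.176) = 0.1369.
Trapped volume = 350.0 × 0.1369 = 47.915 mL.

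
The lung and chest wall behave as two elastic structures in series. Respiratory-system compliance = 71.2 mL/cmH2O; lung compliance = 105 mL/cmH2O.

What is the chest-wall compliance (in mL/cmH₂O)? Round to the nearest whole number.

221

1/Ccw = 1/Crs − 1/CL.
1/Ccw = 1/71.2 − 1/105 = 0.004521.
Ccw = 221.19 mL/cmH2O.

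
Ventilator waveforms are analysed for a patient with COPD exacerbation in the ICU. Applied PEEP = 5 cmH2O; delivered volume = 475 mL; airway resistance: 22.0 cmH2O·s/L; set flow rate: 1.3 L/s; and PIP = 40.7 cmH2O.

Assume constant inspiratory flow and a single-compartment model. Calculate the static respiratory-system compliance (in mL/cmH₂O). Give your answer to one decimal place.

66.9

Equation of motion (constant flow): PIP = Vt/C + R·V̇ + PEEP.
Vt/C = PIP − R·V̇ − PEEP = 40.7 − 22.0×1.3 − 5 = 40.7 − 28.6 − 5 = 7.1 cmH2O.
C = Vt / 7.1 = 475 / 7.1 = 66.901 mL/cmH2O.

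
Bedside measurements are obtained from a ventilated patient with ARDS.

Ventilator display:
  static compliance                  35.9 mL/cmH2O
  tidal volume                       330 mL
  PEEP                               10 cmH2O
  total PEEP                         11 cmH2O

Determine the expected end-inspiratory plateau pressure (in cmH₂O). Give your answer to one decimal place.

20.2

End-expiratory occlusion gives total PEEP = 11 cmH2O (intrinsic PEEP = 11 − 10 = 1). Use total PEEP for the elastic gradient.
Pplat = PEEPtotal + Vt / Cstat = 11 + 330 / 35.9 = 11 + 9.192 = 20.192 cmH2O.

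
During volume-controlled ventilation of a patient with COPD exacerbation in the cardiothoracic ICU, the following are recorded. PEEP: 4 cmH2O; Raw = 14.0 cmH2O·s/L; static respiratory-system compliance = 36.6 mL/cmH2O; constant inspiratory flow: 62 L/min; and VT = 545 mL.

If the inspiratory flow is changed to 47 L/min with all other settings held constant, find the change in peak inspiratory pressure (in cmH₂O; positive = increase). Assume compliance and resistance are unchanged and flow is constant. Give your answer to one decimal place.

-3.5

Flow: 62 L/min ÷ 60 = 1.0333 L/s.
New flow: 47 L/min ÷ 60 = 0.7833 L/s.
PIP = Vt/C + R·V̇ + PEEP (constant-flow equation of motion).
Only the resistive term changes: ΔPIP = R × ΔV̇ = 14.0 × (0.7833 − 1.0333) = 14.0 × -0.25 = -3.5 cmH2O.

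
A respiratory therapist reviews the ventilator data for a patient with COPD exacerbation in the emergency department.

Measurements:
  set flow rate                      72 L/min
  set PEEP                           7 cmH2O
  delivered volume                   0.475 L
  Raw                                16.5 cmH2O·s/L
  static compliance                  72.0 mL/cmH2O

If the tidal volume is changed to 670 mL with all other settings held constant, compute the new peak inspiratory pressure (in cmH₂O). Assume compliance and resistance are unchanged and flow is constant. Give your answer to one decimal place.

Flow: 72 L/min ÷ 60 = 1.2 L/s.
PIP = Vt/C + R·V̇ + PEEP (constant-flow equation of motion).
Only the elastic term changes: ΔPIP = ΔVt / C = (670 − 475) / 72.0 = 2.708 cmH2O.
Original PIP = 475/72.0 + 16.5×1.2 + 7 = 33.397 cmH2O; new PIP = 33.397 + (2.708) = 36.105 cmH2O.

36.1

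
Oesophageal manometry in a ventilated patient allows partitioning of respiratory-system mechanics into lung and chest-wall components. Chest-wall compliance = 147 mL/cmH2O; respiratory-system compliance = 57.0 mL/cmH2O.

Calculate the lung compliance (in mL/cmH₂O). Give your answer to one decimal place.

93.1

1/CL = 1/Crs − 1/Ccw.
1/CL = 1/57.0 − 1/147 = 0.01074.
CL = 93.11 mL/cmH2O.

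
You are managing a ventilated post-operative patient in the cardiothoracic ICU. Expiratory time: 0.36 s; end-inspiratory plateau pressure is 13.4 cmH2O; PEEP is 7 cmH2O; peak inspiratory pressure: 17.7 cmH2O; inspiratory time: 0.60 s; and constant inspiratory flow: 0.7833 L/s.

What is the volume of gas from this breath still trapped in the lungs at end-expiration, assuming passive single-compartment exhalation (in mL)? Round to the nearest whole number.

Vt = flow × Ti = 0.7833 L/s × 0.60 s × 1000 mL/L = 469.98 mL.
R = (PIP − Pplat)/V̇ = (17.7 − 13.4) / 0.7833 = 4.3/0.7833 = 5.49 cmH2O·s/L.
C = Vt/(Pplat − PEEP) = 469.98 / (13.4 − 7) = 469.98/6.4 = 73.434 mL/cmH2O.
τ = R × C = 5.49 × 0.07343 L/cmH2O = 0.4031 s.
Fraction remaining = e^(−Te/τ) = e^(−0.36/0.4031) = 0.4094.
Trapped volume = 469.98 × 0.4094 = 192.41 mL.

192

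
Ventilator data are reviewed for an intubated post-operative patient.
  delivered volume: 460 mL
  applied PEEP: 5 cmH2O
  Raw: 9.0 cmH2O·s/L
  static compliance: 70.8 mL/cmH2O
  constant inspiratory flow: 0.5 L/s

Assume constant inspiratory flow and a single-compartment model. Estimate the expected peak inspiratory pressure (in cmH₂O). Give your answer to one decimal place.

Equation of motion (constant flow): PIP = Vt/C + R·V̇ + PEEP.
PIP = 460/70.8 + 9.0×0.5 + 5 = 6.497 + 4.5 + 5 = 15.997 cmH2O.

16.0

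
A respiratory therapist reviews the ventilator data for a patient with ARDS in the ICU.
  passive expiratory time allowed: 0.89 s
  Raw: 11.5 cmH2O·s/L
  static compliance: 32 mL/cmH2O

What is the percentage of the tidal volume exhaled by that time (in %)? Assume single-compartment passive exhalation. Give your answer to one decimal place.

τ = R × C = 11.5 × 32 mL/cmH2O = 11.5 × 0.032 L/cmH2O = 0.368 s.
Passive exhalation: V(t)/V₀ = e^(−t/τ) = e^(−0.89/0.368) = 0.08906.
Fraction exhaled = 1 − 0.08906 = 0.9109 → 91.09%.

91.1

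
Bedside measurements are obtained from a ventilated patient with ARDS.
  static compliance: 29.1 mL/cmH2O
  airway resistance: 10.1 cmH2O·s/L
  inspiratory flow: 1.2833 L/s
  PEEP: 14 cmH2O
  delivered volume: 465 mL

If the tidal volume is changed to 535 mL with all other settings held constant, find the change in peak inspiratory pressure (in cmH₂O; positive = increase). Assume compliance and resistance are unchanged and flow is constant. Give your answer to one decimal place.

PIP = Vt/C + R·V̇ + PEEP (constant-flow equation of motion).
Only the elastic term changes: ΔPIP = ΔVt / C = (535 − 465) / 29.1 = 2.405 cmH2O.

2.4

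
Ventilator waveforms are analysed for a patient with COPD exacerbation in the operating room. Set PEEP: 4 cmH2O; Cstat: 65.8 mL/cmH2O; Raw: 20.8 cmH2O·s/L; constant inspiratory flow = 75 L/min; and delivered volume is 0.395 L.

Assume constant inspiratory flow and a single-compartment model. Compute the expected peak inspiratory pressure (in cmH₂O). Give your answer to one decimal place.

36.0

Flow: 75 L/min ÷ 60 = 1.25 L/s.
Equation of motion (constant flow): PIP = Vt/C + R·V̇ + PEEP.
PIP = 395/65.8 + 20.8×1.25 + 4 = 6.003 + 26.0 + 4 = 36.003 cmH2O.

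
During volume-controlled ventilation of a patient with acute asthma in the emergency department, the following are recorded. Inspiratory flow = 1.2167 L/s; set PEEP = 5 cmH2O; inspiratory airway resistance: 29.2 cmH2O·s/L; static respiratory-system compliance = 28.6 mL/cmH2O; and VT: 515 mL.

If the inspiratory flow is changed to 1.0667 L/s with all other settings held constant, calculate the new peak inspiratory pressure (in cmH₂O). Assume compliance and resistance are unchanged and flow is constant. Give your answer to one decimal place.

54.2

PIP = Vt/C + R·V̇ + PEEP (constant-flow equation of motion).
Only the resistive term changes: ΔPIP = R × ΔV̇ = 29.2 × (1.0667 − 1.2167) = 29.2 × -0.15 = -4.38 cmH2O.
Original PIP = 515/28.6 + 29.2×1.2167 + 5 = 58.535 cmH2O; new PIP = 58.535 + (-4.38) = 54.155 cmH2O.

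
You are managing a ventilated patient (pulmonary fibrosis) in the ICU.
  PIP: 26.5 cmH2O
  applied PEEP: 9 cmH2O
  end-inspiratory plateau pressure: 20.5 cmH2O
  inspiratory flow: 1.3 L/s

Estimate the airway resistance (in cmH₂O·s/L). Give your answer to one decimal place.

Raw = (PIP − Pplat) / flow = (26.5 − 20.5) / 1.3 = 6.0 / 1.3 = 4.615 cmH2O·s/L.

4.6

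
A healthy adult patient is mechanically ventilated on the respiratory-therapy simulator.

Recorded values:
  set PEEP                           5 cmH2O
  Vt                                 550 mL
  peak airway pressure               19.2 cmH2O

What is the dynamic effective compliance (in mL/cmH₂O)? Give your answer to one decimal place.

Dynamic compliance = Vt / (PIP − PEEP) = 550 / (19.2 − 5) = 550 / 14.2 = 38.732 mL/cmH2O.

38.7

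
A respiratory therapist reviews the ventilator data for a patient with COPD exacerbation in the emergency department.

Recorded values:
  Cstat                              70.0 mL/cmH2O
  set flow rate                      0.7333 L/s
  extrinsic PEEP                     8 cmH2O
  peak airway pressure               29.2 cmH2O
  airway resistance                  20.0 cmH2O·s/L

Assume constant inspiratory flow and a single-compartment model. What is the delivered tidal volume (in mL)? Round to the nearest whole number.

457

Equation of motion (constant flow): PIP = Vt/C + R·V̇ + PEEP.
Vt/C = PIP − R·V̇ − PEEP = 29.2 − 14.666 − 8 = 6.534 cmH2O.
Vt = C × 6.534 = 70.0 × 6.534 = 457.38 mL.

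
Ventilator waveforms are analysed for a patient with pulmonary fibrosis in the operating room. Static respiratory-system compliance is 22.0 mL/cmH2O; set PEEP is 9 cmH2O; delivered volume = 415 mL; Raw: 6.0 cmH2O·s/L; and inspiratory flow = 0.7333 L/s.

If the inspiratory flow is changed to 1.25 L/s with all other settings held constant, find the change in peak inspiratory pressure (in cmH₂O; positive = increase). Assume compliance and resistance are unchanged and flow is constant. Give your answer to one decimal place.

3.1

PIP = Vt/C + R·V̇ + PEEP (constant-flow equation of motion).
Only the resistive term changes: ΔPIP = R × ΔV̇ = 6.0 × (1.25 − 0.7333) = 6.0 × 0.5167 = 3.1 cmH2O.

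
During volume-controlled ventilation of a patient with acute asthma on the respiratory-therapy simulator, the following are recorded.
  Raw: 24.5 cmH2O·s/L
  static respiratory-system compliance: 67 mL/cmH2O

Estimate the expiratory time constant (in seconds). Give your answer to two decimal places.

1.64

τ = R × C = 24.5 × 67 mL/cmH2O = 24.5 × 0.067 L/cmH2O = 1.642 s.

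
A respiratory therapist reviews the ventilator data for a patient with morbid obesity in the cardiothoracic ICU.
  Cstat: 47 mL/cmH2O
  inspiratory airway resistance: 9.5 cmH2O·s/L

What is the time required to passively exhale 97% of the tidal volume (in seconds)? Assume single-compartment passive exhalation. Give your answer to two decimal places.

1.57

τ = R × C = 9.5 × 47 mL/cmH2O = 9.5 × 0.047 L/cmH2O = 0.4465 s.
Exhaled fraction f = 1 − e^(−t/τ) → t = −τ·ln(1 − f) = −0.4465·ln(0.03) = 1.566 s.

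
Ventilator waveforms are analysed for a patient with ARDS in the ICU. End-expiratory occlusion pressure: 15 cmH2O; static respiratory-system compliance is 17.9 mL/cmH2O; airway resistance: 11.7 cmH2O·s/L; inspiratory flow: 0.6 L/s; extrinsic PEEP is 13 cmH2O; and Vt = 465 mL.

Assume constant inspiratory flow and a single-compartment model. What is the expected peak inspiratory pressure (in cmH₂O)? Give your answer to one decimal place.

48.0

Total PEEP = 15 cmH2O (set 13 + intrinsic 2); this is the baseline alveolar pressure.
Equation of motion (constant flow): PIP = Vt/C + R·V̇ + PEEP.
PIP = 465/17.9 + 11.7×0.6 + 15 = 25.978 + 7.02 + 15 = 47.998 cmH2O.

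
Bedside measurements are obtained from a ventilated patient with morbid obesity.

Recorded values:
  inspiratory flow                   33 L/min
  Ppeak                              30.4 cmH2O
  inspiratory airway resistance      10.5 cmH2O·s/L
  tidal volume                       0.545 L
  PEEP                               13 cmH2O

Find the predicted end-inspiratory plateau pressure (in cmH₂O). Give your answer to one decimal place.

Flow: 33 L/min ÷ 60 = 0.55 L/s.
Pplat = PIP − Raw × flow = 30.4 − 10.5 × 0.55 = 30.4 − 5.775 = 24.625 cmH2O.

24.6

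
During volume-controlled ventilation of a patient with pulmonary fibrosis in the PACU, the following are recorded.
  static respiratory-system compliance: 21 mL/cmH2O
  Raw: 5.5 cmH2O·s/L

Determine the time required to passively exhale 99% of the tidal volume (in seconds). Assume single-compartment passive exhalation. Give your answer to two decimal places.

τ = R × C = 5.5 × 21 mL/cmH2O = 5.5 × 0.021 L/cmH2O = 0.1155 s.
Exhaled fraction f = 1 − e^(−t/τ) → t = −τ·ln(1 − f) = −0.1155·ln(0.01) = 0.5319 s.

0.53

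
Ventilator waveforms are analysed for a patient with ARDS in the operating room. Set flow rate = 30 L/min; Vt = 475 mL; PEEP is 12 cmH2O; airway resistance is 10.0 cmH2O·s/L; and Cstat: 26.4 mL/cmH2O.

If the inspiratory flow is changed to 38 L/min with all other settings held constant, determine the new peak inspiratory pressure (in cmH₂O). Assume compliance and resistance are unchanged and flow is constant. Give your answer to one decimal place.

36.3

Flow: 30 L/min ÷ 60 = 0.5 L/s.
New flow: 38 L/min ÷ 60 = 0.6333 L/s.
PIP = Vt/C + R·V̇ + PEEP (constant-flow equation of motion).
Only the resistive term changes: ΔPIP = R × ΔV̇ = 10.0 × (0.6333 − 0.5) = 10.0 × 0.1333 = 1.333 cmH2O.
Original PIP = 475/26.4 + 10.0×0.5 + 12 = 34.992 cmH2O; new PIP = 34.992 + (1.333) = 36.325 cmH2O.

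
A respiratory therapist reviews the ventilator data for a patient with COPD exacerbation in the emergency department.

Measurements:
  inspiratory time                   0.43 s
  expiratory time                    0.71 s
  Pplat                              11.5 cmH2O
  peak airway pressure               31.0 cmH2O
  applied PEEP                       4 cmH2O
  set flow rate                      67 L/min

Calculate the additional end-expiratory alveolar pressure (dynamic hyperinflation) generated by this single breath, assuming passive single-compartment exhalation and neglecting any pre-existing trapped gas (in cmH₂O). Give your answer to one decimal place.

Flow: 67 L/min ÷ 60 = 1.1167 L/s.
Vt = flow × Ti = 1.1167 L/s × 0.43 s × 1000 mL/L = 480.18 mL.
R = (PIP − Pplat)/V̇ = (31.0 − 11.5) / 1.1167 = 19.5/1.1167 = 17.462 cmH2O·s/L.
C = Vt/(Pplat − PEEP) = 480.18 / (11.5 − 4) = 480.18/7.5 = 64.024 mL/cmH2O.
τ = R × C = 17.462 × 0.06402 L/cmH2O = 1.118 s.
Fraction remaining = e^(−Te/τ) = e^(−0.71/1.118) = 0.5299; trapped volume = 480.18 × 0.5299 = 254.45 mL.
Additional alveolar pressure from trapping ≈ V_trapped / C = 254.45 / 64.024 = 3.974 cmH2O.

4.0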